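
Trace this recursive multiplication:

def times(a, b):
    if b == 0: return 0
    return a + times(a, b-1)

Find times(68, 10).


times(68, 10) = 68 + times(68, 9)
times(68, 9) = 68 + times(68, 8)
times(68, 8) = 68 + times(68, 7)
times(68, 7) = 68 + times(68, 6)
times(68, 6) = 68 + times(68, 5)
times(68, 5) = 68 + times(68, 4)
times(68, 4) = 68 + times(68, 3)
times(68, 3) = 68 + times(68, 2)
times(68, 2) = 68 + times(68, 1)
times(68, 1) = 68 + times(68, 0)
times(68, 0) = 0  (base case)
Total: 68 + 68 + 68 + 68 + 68 + 68 + 68 + 68 + 68 + 68 + 0 = 680

680


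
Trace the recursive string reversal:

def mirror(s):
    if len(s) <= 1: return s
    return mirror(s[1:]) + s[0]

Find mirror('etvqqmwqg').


mirror('etvqqmwqg') = mirror('tvqqmwqg') + 'e'
mirror('tvqqmwqg') = mirror('vqqmwqg') + 't'
mirror('vqqmwqg') = mirror('qqmwqg') + 'v'
mirror('qqmwqg') = mirror('qmwqg') + 'q'
mirror('qmwqg') = mirror('mwqg') + 'q'
mirror('mwqg') = mirror('wqg') + 'm'
mirror('wqg') = mirror('qg') + 'w'
mirror('qg') = mirror('g') + 'q'
mirror('g') = 'g'  (base case)
Concatenating: 'g' + 'q' + 'w' + 'm' + 'q' + 'q' + 'v' + 't' + 'e' = 'gqwmqqvte'

gqwmqqvte


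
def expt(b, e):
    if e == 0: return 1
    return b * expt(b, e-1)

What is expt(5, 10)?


expt(5, 10)
= 5 * expt(5, 9)
= 5 * 5 * expt(5, 8)
= 5 * 5 * 5 * expt(5, 7)
= 5 * 5 * 5 * 5 * expt(5, 6)
= 5 * 5 * 5 * 5 * 5 * expt(5, 5)
= 5 * 5 * 5 * 5 * 5 * 5 * expt(5, 4)
= 5 * 5 * 5 * 5 * 5 * 5 * 5 * expt(5, 3)
= 5 * 5 * 5 * 5 * 5 * 5 * 5 * 5 * expt(5, 2)
= 5 * 5 * 5 * 5 * 5 * 5 * 5 * 5 * 5 * expt(5, 1)
= 5 * 5 * 5 * 5 * 5 * 5 * 5 * 5 * 5 * 5 * expt(5, 0)
= 5 * 5 * 5 * 5 * 5 * 5 * 5 * 5 * 5 * 5 * 1
= 9765625

9765625


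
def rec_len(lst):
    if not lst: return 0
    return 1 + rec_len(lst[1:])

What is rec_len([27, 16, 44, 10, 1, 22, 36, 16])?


rec_len([27, 16, 44, 10, 1, 22, 36, 16]) = 1 + rec_len([16, 44, 10, 1, 22, 36, 16])
rec_len([16, 44, 10, 1, 22, 36, 16]) = 1 + rec_len([44, 10, 1, 22, 36, 16])
rec_len([44, 10, 1, 22, 36, 16]) = 1 + rec_len([10, 1, 22, 36, 16])
rec_len([10, 1, 22, 36, 16]) = 1 + rec_len([1, 22, 36, 16])
rec_len([1, 22, 36, 16]) = 1 + rec_len([22, 36, 16])
rec_len([22, 36, 16]) = 1 + rec_len([36, 16])
rec_len([36, 16]) = 1 + rec_len([16])
rec_len([16]) = 1 + rec_len([])
rec_len([]) = 0  (base case)
Unwinding: 1 + 1 + 1 + 1 + 1 + 1 + 1 + 1 + 0 = 8

8


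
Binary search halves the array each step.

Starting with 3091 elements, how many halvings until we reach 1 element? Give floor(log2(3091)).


3091 / 2 = 1545
1545 / 2 = 772
772 / 2 = 386
386 / 2 = 193
193 / 2 = 96
96 / 2 = 48
48 / 2 = 24
24 / 2 = 12
12 / 2 = 6
6 / 2 = 3
3 / 2 = 1
Reached 1 after 11 halvings

11


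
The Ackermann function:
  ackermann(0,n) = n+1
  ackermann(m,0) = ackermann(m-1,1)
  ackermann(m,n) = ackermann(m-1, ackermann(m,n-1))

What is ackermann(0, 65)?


ackermann(0, 65) = 66
Result: ackermann(0, 65) = 66

66


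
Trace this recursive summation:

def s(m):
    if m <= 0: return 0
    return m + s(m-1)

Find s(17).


s(17)
= 17 + 16 + 15 + 14 + 13 + 12 + 11 + 10 + 9 + 8 + 7 + 6 + 5 + 4 + 3 + 2 + 1 + s(0)
= 17 + 16 + 15 + 14 + 13 + 12 + 11 + 10 + 9 + 8 + 7 + 6 + 5 + 4 + 3 + 2 + 1 + 0
= 153

153


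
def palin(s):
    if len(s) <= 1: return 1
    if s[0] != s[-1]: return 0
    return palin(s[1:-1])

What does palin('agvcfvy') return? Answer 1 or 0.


palin('agvcfvy'): s[0]='a' != s[-1]='y' -> return 0
Result: 0 (not a palindrome)

0


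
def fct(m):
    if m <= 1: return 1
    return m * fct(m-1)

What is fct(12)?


fct(12)
= 12 * fct(11)
= 12 * 11 * fct(10)
= 12 * 11 * 10 * fct(9)
= 12 * 11 * 10 * 9 * fct(8)
= 12 * 11 * 10 * 9 * 8 * fct(7)
= 12 * 11 * 10 * 9 * 8 * 7 * fct(6)
= 12 * 11 * 10 * 9 * 8 * 7 * 6 * fct(5)
= 12 * 11 * 10 * 9 * 8 * 7 * 6 * 5 * fct(4)
= 12 * 11 * 10 * 9 * 8 * 7 * 6 * 5 * 4 * fct(3)
= 12 * 11 * 10 * 9 * 8 * 7 * 6 * 5 * 4 * 3 * fct(2)
= 12 * 11 * 10 * 9 * 8 * 7 * 6 * 5 * 4 * 3 * 2 * fct(1)
= 12 * 11 * 10 * 9 * 8 * 7 * 6 * 5 * 4 * 3 * 2 * 1
= 479001600

479001600


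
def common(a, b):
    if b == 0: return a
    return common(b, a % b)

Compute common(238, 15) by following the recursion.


common(238, 15) = common(15, 13)
common(15, 13) = common(13, 2)
common(13, 2) = common(2, 1)
common(2, 1) = common(1, 0)
common(1, 0) = 1  (base case)

1


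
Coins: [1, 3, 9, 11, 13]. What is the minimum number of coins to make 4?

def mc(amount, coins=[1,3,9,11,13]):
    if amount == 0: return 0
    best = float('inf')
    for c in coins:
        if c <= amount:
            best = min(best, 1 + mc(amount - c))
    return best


Building up with DP:
mc(0) = 0
mc(1) = min(1+mc(0)=1+0=1) = 1
mc(2) = min(1+mc(1)=1+1=2) = 2
mc(3) = min(1+mc(2)=1+2=3, 1+mc(0)=1+0=1) = 1
mc(4) = min(1+mc(3)=1+1=2, 1+mc(1)=1+1=2) = 2

2


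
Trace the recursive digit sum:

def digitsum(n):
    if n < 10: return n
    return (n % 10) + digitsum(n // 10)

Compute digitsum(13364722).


digitsum(13364722) = 2 + digitsum(1336472)
digitsum(1336472) = 2 + digitsum(133647)
digitsum(133647) = 7 + digitsum(13364)
digitsum(13364) = 4 + digitsum(1336)
digitsum(1336) = 6 + digitsum(133)
digitsum(133) = 3 + digitsum(13)
digitsum(13) = 3 + digitsum(1)
digitsum(1) = 1  (base case)
Total: 2 + 2 + 7 + 4 + 6 + 3 + 3 + 1 = 28

28


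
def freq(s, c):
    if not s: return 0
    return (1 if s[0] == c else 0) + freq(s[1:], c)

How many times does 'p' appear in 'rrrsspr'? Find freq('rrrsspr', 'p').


s[0]='r' != 'p' -> 0
s[0]='r' != 'p' -> 0
s[0]='r' != 'p' -> 0
s[0]='s' != 'p' -> 0
s[0]='s' != 'p' -> 0
s[0]='p' == 'p' -> 1
s[0]='r' != 'p' -> 0
Sum: 0 + 0 + 0 + 0 + 0 + 1 + 0 = 1

1


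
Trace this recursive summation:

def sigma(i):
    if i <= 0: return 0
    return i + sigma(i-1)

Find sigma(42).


sigma(42)
= 42 + 41 + 40 + 39 + 38 + 37 + 36 + 35 + 34 + 33 + 32 + 31 + 30 + 29 + 28 + 27 + 26 + 25 + 24 + 23 + 22 + 21 + 20 + 19 + 18 + 17 + 16 + 15 + 14 + 13 + 12 + 11 + 10 + 9 + 8 + 7 + 6 + 5 + 4 + 3 + 2 + 1 + sigma(0)
= 42 + 41 + 40 + 39 + 38 + 37 + 36 + 35 + 34 + 33 + 32 + 31 + 30 + 29 + 28 + 27 + 26 + 25 + 24 + 23 + 22 + 21 + 20 + 19 + 18 + 17 + 16 + 15 + 14 + 13 + 12 + 11 + 10 + 9 + 8 + 7 + 6 + 5 + 4 + 3 + 2 + 1 + 0
= 903

903


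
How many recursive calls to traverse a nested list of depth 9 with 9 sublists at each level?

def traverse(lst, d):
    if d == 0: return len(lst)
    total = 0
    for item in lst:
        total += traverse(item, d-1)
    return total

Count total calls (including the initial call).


At depth 0 (root): 1 call
At depth 1: each of 1 parents calls traverse on 9 children = 9 calls
At depth 2: each of 9 parents calls traverse on 9 children = 81 calls
At depth 3: each of 81 parents calls traverse on 9 children = 729 calls
At depth 4: each of 729 parents calls traverse on 9 children = 6561 calls
At depth 5: each of 6561 parents calls traverse on 9 children = 59049 calls
At depth 6: each of 59049 parents calls traverse on 9 children = 531441 calls
At depth 7: each of 531441 parents calls traverse on 9 children = 4782969 calls
At depth 8: each of 4782969 parents calls traverse on 9 children = 43046721 calls
At depth 9: each of 43046721 parents calls traverse on 9 children = 387420489 calls
Total: 1 + 9 + 81 + 729 + 6561 + 59049 + 531441 + 4782969 + 43046721 + 387420489 = 435848050

435848050


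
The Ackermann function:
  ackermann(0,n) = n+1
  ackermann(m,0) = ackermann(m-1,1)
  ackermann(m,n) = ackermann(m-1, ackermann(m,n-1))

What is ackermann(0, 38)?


ackermann(0, 38) = 39
Result: ackermann(0, 38) = 39

39


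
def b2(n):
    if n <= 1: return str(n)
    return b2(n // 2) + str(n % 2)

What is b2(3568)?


b2(3568) = b2(1784) + '0'
b2(1784) = b2(892) + '0'
b2(892) = b2(446) + '0'
b2(446) = b2(223) + '0'
b2(223) = b2(111) + '1'
b2(111) = b2(55) + '1'
b2(55) = b2(27) + '1'
b2(27) = b2(13) + '1'
b2(13) = b2(6) + '1'
b2(6) = b2(3) + '0'
b2(3) = b2(1) + '1'
b2(1) = '1'  (base case)
Concatenating: '1' + '1' + '0' + '1' + '1' + '1' + '1' + '1' + '0' + '0' + '0' + '0' = '110111110000'

110111110000


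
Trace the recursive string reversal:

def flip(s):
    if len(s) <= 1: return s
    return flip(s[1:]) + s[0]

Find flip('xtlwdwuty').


flip('xtlwdwuty') = flip('tlwdwuty') + 'x'
flip('tlwdwuty') = flip('lwdwuty') + 't'
flip('lwdwuty') = flip('wdwuty') + 'l'
flip('wdwuty') = flip('dwuty') + 'w'
flip('dwuty') = flip('wuty') + 'd'
flip('wuty') = flip('uty') + 'w'
flip('uty') = flip('ty') + 'u'
flip('ty') = flip('y') + 't'
flip('y') = 'y'  (base case)
Concatenating: 'y' + 't' + 'u' + 'w' + 'd' + 'w' + 'l' + 't' + 'x' = 'ytuwdwltx'

ytuwdwltx


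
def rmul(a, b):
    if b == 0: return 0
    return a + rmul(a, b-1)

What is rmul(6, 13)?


rmul(6, 13) = 6 + rmul(6, 12)
rmul(6, 12) = 6 + rmul(6, 11)
rmul(6, 11) = 6 + rmul(6, 10)
rmul(6, 10) = 6 + rmul(6, 9)
rmul(6, 9) = 6 + rmul(6, 8)
rmul(6, 8) = 6 + rmul(6, 7)
rmul(6, 7) = 6 + rmul(6, 6)
rmul(6, 6) = 6 + rmul(6, 5)
rmul(6, 5) = 6 + rmul(6, 4)
rmul(6, 4) = 6 + rmul(6, 3)
rmul(6, 3) = 6 + rmul(6, 2)
rmul(6, 2) = 6 + rmul(6, 1)
rmul(6, 1) = 6 + rmul(6, 0)
rmul(6, 0) = 0  (base case)
Total: 6 + 6 + 6 + 6 + 6 + 6 + 6 + 6 + 6 + 6 + 6 + 6 + 6 + 0 = 78

78


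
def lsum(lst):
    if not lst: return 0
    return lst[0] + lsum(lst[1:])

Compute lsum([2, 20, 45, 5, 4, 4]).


lsum([2, 20, 45, 5, 4, 4]) = 2 + lsum([20, 45, 5, 4, 4])
lsum([20, 45, 5, 4, 4]) = 20 + lsum([45, 5, 4, 4])
lsum([45, 5, 4, 4]) = 45 + lsum([5, 4, 4])
lsum([5, 4, 4]) = 5 + lsum([4, 4])
lsum([4, 4]) = 4 + lsum([4])
lsum([4]) = 4 + lsum([])
lsum([]) = 0  (base case)
Total: 2 + 20 + 45 + 5 + 4 + 4 + 0 = 80

80


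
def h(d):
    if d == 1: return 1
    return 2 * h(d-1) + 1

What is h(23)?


h(23) = 2 * h(22) + 1
h(22) = 2 * h(21) + 1
h(21) = 2 * h(20) + 1
h(20) = 2 * h(19) + 1
h(19) = 2 * h(18) + 1
h(18) = 2 * h(17) + 1
h(17) = 2 * h(16) + 1
h(16) = 2 * h(15) + 1
h(15) = 2 * h(14) + 1
h(14) = 2 * h(13) + 1
h(13) = 2 * h(12) + 1
h(12) = 2 * h(11) + 1
h(11) = 2 * h(10) + 1
h(10) = 2 * h(9) + 1
h(9) = 2 * h(8) + 1
h(8) = 2 * h(7) + 1
h(7) = 2 * h(6) + 1
h(6) = 2 * h(5) + 1
h(5) = 2 * h(4) + 1
h(4) = 2 * h(3) + 1
h(3) = 2 * h(2) + 1
h(2) = 2 * h(1) + 1
h(1) = 1  (base case)
h(2) = 2 * 1 + 1 = 3
h(3) = 2 * 3 + 1 = 7
h(4) = 2 * 7 + 1 = 15
h(5) = 2 * 15 + 1 = 31
h(6) = 2 * 31 + 1 = 63
h(7) = 2 * 63 + 1 = 127
h(8) = 2 * 127 + 1 = 255
h(9) = 2 * 255 + 1 = 511
h(10) = 2 * 511 + 1 = 1023
h(11) = 2 * 1023 + 1 = 2047
h(12) = 2 * 2047 + 1 = 4095
h(13) = 2 * 4095 + 1 = 8191
h(14) = 2 * 8191 + 1 = 16383
h(15) = 2 * 16383 + 1 = 32767
h(16) = 2 * 32767 + 1 = 65535
h(17) = 2 * 65535 + 1 = 131071
h(18) = 2 * 131071 + 1 = 262143
h(19) = 2 * 262143 + 1 = 524287
h(20) = 2 * 524287 + 1 = 1048575
h(21) = 2 * 1048575 + 1 = 2097151
h(22) = 2 * 2097151 + 1 = 4194303
h(23) = 2 * 4194303 + 1 = 8388607

8388607


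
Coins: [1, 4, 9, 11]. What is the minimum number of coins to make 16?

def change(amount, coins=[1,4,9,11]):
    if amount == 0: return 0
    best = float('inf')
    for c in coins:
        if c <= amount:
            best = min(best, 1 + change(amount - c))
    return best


Building up with DP:
change(0) = 0
change(1) = min(1+change(0)=1+0=1) = 1
change(2) = min(1+change(1)=1+1=2) = 2
change(3) = min(1+change(2)=1+2=3) = 3
change(4) = min(1+change(3)=1+3=4, 1+change(0)=1+0=1) = 1
change(5) = min(1+change(4)=1+1=2, 1+change(1)=1+1=2) = 2
change(6) = min(1+change(5)=1+2=3, 1+change(2)=1+2=3) = 3
change(7) = min(1+change(6)=1+3=4, 1+change(3)=1+3=4) = 4
change(8) = min(1+change(7)=1+4=5, 1+change(4)=1+1=2) = 2
change(9) = min(1+change(8)=1+2=3, 1+change(5)=1+2=3, 1+change(0)=1+0=1) = 1
change(10) = min(1+change(9)=1+1=2, 1+change(6)=1+3=4, 1+change(1)=1+1=2) = 2
change(11) = min(1+change(10)=1+2=3, 1+change(7)=1+4=5, 1+change(2)=1+2=3, 1+change(0)=1+0=1) = 1
change(12) = min(1+change(11)=1+1=2, 1+change(8)=1+2=3, 1+change(3)=1+3=4, 1+change(1)=1+1=2) = 2
change(13) = min(1+change(12)=1+2=3, 1+change(9)=1+1=2, 1+change(4)=1+1=2, 1+change(2)=1+2=3) = 2
change(14) = min(1+change(13)=1+2=3, 1+change(10)=1+2=3, 1+change(5)=1+2=3, 1+change(3)=1+3=4) = 3
change(15) = min(1+change(14)=1+3=4, 1+change(11)=1+1=2, 1+change(6)=1+3=4, 1+change(4)=1+1=2) = 2
change(16) = min(1+change(15)=1+2=3, 1+change(12)=1+2=3, 1+change(7)=1+4=5, 1+change(5)=1+2=3) = 3

3


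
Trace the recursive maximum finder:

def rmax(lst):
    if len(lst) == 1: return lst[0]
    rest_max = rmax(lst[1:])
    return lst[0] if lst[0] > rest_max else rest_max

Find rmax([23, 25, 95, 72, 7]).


rmax([23, 25, 95, 72, 7]): compare 23 with rmax([25, 95, 72, 7])
rmax([25, 95, 72, 7]): compare 25 with rmax([95, 72, 7])
rmax([95, 72, 7]): compare 95 with rmax([72, 7])
rmax([72, 7]): compare 72 with rmax([7])
rmax([7]) = 7  (base case)
Compare 72 with 7 -> 72
Compare 95 with 72 -> 95
Compare 25 with 95 -> 95
Compare 23 with 95 -> 95

95


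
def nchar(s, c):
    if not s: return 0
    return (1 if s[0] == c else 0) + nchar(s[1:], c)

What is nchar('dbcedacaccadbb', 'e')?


s[0]='d' != 'e' -> 0
s[0]='b' != 'e' -> 0
s[0]='c' != 'e' -> 0
s[0]='e' == 'e' -> 1
s[0]='d' != 'e' -> 0
s[0]='a' != 'e' -> 0
s[0]='c' != 'e' -> 0
s[0]='a' != 'e' -> 0
s[0]='c' != 'e' -> 0
s[0]='c' != 'e' -> 0
s[0]='a' != 'e' -> 0
s[0]='d' != 'e' -> 0
s[0]='b' != 'e' -> 0
s[0]='b' != 'e' -> 0
Sum: 0 + 0 + 0 + 1 + 0 + 0 + 0 + 0 + 0 + 0 + 0 + 0 + 0 + 0 = 1

1


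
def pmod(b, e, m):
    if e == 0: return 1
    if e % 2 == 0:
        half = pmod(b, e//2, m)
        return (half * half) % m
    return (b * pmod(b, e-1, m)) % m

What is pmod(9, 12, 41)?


pmod(9, 12, 41): e is even, compute pmod(9, 6, 41)
  pmod(9, 6, 41): e is even, compute pmod(9, 3, 41)
    pmod(9, 3, 41): e is odd, compute pmod(9, 2, 41)
      pmod(9, 2, 41): e is even, compute pmod(9, 1, 41)
        pmod(9, 1, 41): e is odd, compute pmod(9, 0, 41)
          pmod(9, 0, 41) = 1
        (9 * 1) % 41 = 9
      half=9, (9*9) % 41 = 40
    (9 * 40) % 41 = 32
  half=32, (32*32) % 41 = 40
half=40, (40*40) % 41 = 1

1


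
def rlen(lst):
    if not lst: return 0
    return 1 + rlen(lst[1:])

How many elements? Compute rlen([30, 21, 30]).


rlen([30, 21, 30]) = 1 + rlen([21, 30])
rlen([21, 30]) = 1 + rlen([30])
rlen([30]) = 1 + rlen([])
rlen([]) = 0  (base case)
Unwinding: 1 + 1 + 1 + 0 = 3

3


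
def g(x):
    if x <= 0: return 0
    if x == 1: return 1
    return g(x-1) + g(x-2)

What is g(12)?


Computing g(12) bottom-up:
g(0) = 0
g(1) = 1
g(2) = g(1) + g(0) = 1 + 0 = 1
g(3) = g(2) + g(1) = 1 + 1 = 2
g(4) = g(3) + g(2) = 2 + 1 = 3
g(5) = g(4) + g(3) = 3 + 2 = 5
g(6) = g(5) + g(4) = 5 + 3 = 8
g(7) = g(6) + g(5) = 8 + 5 = 13
g(8) = g(7) + g(6) = 13 + 8 = 21
g(9) = g(8) + g(7) = 21 + 13 = 34
g(10) = g(9) + g(8) = 34 + 21 = 55
g(11) = g(10) + g(9) = 55 + 34 = 89
g(12) = g(11) + g(10) = 89 + 55 = 144

144


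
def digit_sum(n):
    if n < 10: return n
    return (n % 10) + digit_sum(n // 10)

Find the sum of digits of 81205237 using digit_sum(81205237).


digit_sum(81205237) = 7 + digit_sum(8120523)
digit_sum(8120523) = 3 + digit_sum(812052)
digit_sum(812052) = 2 + digit_sum(81205)
digit_sum(81205) = 5 + digit_sum(8120)
digit_sum(8120) = 0 + digit_sum(812)
digit_sum(812) = 2 + digit_sum(81)
digit_sum(81) = 1 + digit_sum(8)
digit_sum(8) = 8  (base case)
Total: 7 + 3 + 2 + 5 + 0 + 2 + 1 + 8 = 28

28


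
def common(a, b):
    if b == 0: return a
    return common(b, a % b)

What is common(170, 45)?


common(170, 45) = common(45, 35)
common(45, 35) = common(35, 10)
common(35, 10) = common(10, 5)
common(10, 5) = common(5, 0)
common(5, 0) = 5  (base case)

5


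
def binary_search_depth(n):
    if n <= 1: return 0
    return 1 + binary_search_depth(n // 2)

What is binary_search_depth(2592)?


2592 / 2 = 1296
1296 / 2 = 648
648 / 2 = 324
324 / 2 = 162
162 / 2 = 81
81 / 2 = 40
40 / 2 = 20
20 / 2 = 10
10 / 2 = 5
5 / 2 = 2
2 / 2 = 1
Reached 1 after 11 halvings

11


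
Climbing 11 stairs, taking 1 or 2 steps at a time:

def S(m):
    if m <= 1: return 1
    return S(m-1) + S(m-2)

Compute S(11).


Building up from base cases:
S(0) = 1
S(1) = 1
S(2) = S(1) + S(0) = 1 + 1 = 2
S(3) = S(2) + S(1) = 2 + 1 = 3
S(4) = S(3) + S(2) = 3 + 2 = 5
S(5) = S(4) + S(3) = 5 + 3 = 8
S(6) = S(5) + S(4) = 8 + 5 = 13
S(7) = S(6) + S(5) = 13 + 8 = 21
S(8) = S(7) + S(6) = 21 + 13 = 34
S(9) = S(8) + S(7) = 34 + 21 = 55
S(10) = S(9) + S(8) = 55 + 34 = 89
S(11) = S(10) + S(9) = 89 + 55 = 144

144


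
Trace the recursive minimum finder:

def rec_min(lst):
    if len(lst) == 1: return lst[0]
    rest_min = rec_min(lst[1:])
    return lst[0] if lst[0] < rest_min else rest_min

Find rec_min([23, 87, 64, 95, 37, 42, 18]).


rec_min([23, 87, 64, 95, 37, 42, 18]): compare 23 with rec_min([87, 64, 95, 37, 42, 18])
rec_min([87, 64, 95, 37, 42, 18]): compare 87 with rec_min([64, 95, 37, 42, 18])
rec_min([64, 95, 37, 42, 18]): compare 64 with rec_min([95, 37, 42, 18])
rec_min([95, 37, 42, 18]): compare 95 with rec_min([37, 42, 18])
rec_min([37, 42, 18]): compare 37 with rec_min([42, 18])
rec_min([42, 18]): compare 42 with rec_min([18])
rec_min([18]) = 18  (base case)
Compare 42 with 18 -> 18
Compare 37 with 18 -> 18
Compare 95 with 18 -> 18
Compare 64 with 18 -> 18
Compare 87 with 18 -> 18
Compare 23 with 18 -> 18

18


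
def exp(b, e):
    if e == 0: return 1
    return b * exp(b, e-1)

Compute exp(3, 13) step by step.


exp(3, 13)
= 3 * exp(3, 12)
= 3 * 3 * exp(3, 11)
= 3 * 3 * 3 * exp(3, 10)
= 3 * 3 * 3 * 3 * exp(3, 9)
= 3 * 3 * 3 * 3 * 3 * exp(3, 8)
= 3 * 3 * 3 * 3 * 3 * 3 * exp(3, 7)
= 3 * 3 * 3 * 3 * 3 * 3 * 3 * exp(3, 6)
= 3 * 3 * 3 * 3 * 3 * 3 * 3 * 3 * exp(3, 5)
= 3 * 3 * 3 * 3 * 3 * 3 * 3 * 3 * 3 * exp(3, 4)
= 3 * 3 * 3 * 3 * 3 * 3 * 3 * 3 * 3 * 3 * exp(3, 3)
= 3 * 3 * 3 * 3 * 3 * 3 * 3 * 3 * 3 * 3 * 3 * exp(3, 2)
= 3 * 3 * 3 * 3 * 3 * 3 * 3 * 3 * 3 * 3 * 3 * 3 * exp(3, 1)
= 3 * 3 * 3 * 3 * 3 * 3 * 3 * 3 * 3 * 3 * 3 * 3 * 3 * exp(3, 0)
= 3 * 3 * 3 * 3 * 3 * 3 * 3 * 3 * 3 * 3 * 3 * 3 * 3 * 1
= 1594323

1594323


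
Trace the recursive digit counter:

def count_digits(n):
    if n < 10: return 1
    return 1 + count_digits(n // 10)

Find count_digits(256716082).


count_digits(256716082) = 1 + count_digits(25671608)
count_digits(25671608) = 1 + count_digits(2567160)
count_digits(2567160) = 1 + count_digits(256716)
count_digits(256716) = 1 + count_digits(25671)
count_digits(25671) = 1 + count_digits(2567)
count_digits(2567) = 1 + count_digits(256)
count_digits(256) = 1 + count_digits(25)
count_digits(25) = 1 + count_digits(2)
count_digits(2) = 1  (base case: 2 < 10)
Unwinding: 1 + 1 + 1 + 1 + 1 + 1 + 1 + 1 + 1 = 9

9


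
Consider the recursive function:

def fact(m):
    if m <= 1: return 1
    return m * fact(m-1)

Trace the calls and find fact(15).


fact(15)
= 15 * fact(14)
= 15 * 14 * fact(13)
= 15 * 14 * 13 * fact(12)
= 15 * 14 * 13 * 12 * fact(11)
= 15 * 14 * 13 * 12 * 11 * fact(10)
= 15 * 14 * 13 * 12 * 11 * 10 * fact(9)
= 15 * 14 * 13 * 12 * 11 * 10 * 9 * fact(8)
= 15 * 14 * 13 * 12 * 11 * 10 * 9 * 8 * fact(7)
= 15 * 14 * 13 * 12 * 11 * 10 * 9 * 8 * 7 * fact(6)
= 15 * 14 * 13 * 12 * 11 * 10 * 9 * 8 * 7 * 6 * fact(5)
= 15 * 14 * 13 * 12 * 11 * 10 * 9 * 8 * 7 * 6 * 5 * fact(4)
= 15 * 14 * 13 * 12 * 11 * 10 * 9 * 8 * 7 * 6 * 5 * 4 * fact(3)
= 15 * 14 * 13 * 12 * 11 * 10 * 9 * 8 * 7 * 6 * 5 * 4 * 3 * fact(2)
= 15 * 14 * 13 * 12 * 11 * 10 * 9 * 8 * 7 * 6 * 5 * 4 * 3 * 2 * fact(1)
= 15 * 14 * 13 * 12 * 11 * 10 * 9 * 8 * 7 * 6 * 5 * 4 * 3 * 2 * 1
= 1307674368000

1307674368000


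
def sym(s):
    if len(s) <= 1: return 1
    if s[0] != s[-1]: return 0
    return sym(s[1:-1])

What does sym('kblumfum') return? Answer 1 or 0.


sym('kblumfum'): s[0]='k' != s[-1]='m' -> return 0
Result: 0 (not a palindrome)

0


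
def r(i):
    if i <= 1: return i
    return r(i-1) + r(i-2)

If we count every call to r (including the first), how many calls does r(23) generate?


Let C(n) = total calls for r(n)
C(0) = 1, C(1) = 1
C(2) = 1 + C(1) + C(0) = 1 + 1 + 1 = 3
C(3) = 1 + C(2) + C(1) = 1 + 3 + 1 = 5
C(4) = 1 + C(3) + C(2) = 1 + 5 + 3 = 9
C(5) = 1 + C(4) + C(3) = 1 + 9 + 5 = 15
C(6) = 1 + C(5) + C(4) = 1 + 15 + 9 = 25
C(7) = 1 + C(6) + C(5) = 1 + 25 + 15 = 41
C(8) = 1 + C(7) + C(6) = 1 + 41 + 25 = 67
C(9) = 1 + C(8) + C(7) = 1 + 67 + 41 = 109
C(10) = 1 + C(9) + C(8) = 1 + 109 + 67 = 177
C(11) = 1 + C(10) + C(9) = 1 + 177 + 109 = 287
C(12) = 1 + C(11) + C(10) = 1 + 287 + 177 = 465
C(13) = 1 + C(12) + C(11) = 1 + 465 + 287 = 753
C(14) = 1 + C(13) + C(12) = 1 + 753 + 465 = 1219
C(15) = 1 + C(14) + C(13) = 1 + 1219 + 753 = 1973
C(16) = 1 + C(15) + C(14) = 1 + 1973 + 1219 = 3193
C(17) = 1 + C(16) + C(15) = 1 + 3193 + 1973 = 5167
C(18) = 1 + C(17) + C(16) = 1 + 5167 + 3193 = 8361
C(19) = 1 + C(18) + C(17) = 1 + 8361 + 5167 = 13529
C(20) = 1 + C(19) + C(18) = 1 + 13529 + 8361 = 21891
C(21) = 1 + C(20) + C(19) = 1 + 21891 + 13529 = 35421
C(22) = 1 + C(21) + C(20) = 1 + 35421 + 21891 = 57313
C(23) = 1 + C(22) + C(21) = 1 + 57313 + 35421 = 92735

92735


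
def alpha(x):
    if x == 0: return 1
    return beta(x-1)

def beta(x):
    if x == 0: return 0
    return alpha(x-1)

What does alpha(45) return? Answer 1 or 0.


alpha(45) = beta(44)
beta(44) = alpha(43)
alpha(43) = beta(42)
beta(42) = alpha(41)
alpha(41) = beta(40)
beta(40) = alpha(39)
alpha(39) = beta(38)
beta(38) = alpha(37)
alpha(37) = beta(36)
beta(36) = alpha(35)
alpha(35) = beta(34)
beta(34) = alpha(33)
alpha(33) = beta(32)
beta(32) = alpha(31)
alpha(31) = beta(30)
beta(30) = alpha(29)
alpha(29) = beta(28)
beta(28) = alpha(27)
alpha(27) = beta(26)
beta(26) = alpha(25)
alpha(25) = beta(24)
beta(24) = alpha(23)
alpha(23) = beta(22)
beta(22) = alpha(21)
alpha(21) = beta(20)
beta(20) = alpha(19)
alpha(19) = beta(18)
beta(18) = alpha(17)
alpha(17) = beta(16)
beta(16) = alpha(15)
alpha(15) = beta(14)
beta(14) = alpha(13)
alpha(13) = beta(12)
beta(12) = alpha(11)
alpha(11) = beta(10)
beta(10) = alpha(9)
alpha(9) = beta(8)
beta(8) = alpha(7)
alpha(7) = beta(6)
beta(6) = alpha(5)
alpha(5) = beta(4)
beta(4) = alpha(3)
alpha(3) = beta(2)
beta(2) = alpha(1)
alpha(1) = beta(0)
beta(0) = 0  (base case)
Result: 0

0


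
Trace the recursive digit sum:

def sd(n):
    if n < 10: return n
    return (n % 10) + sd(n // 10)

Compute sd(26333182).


sd(26333182) = 2 + sd(2633318)
sd(2633318) = 8 + sd(263331)
sd(263331) = 1 + sd(26333)
sd(26333) = 3 + sd(2633)
sd(2633) = 3 + sd(263)
sd(263) = 3 + sd(26)
sd(26) = 6 + sd(2)
sd(2) = 2  (base case)
Total: 2 + 8 + 1 + 3 + 3 + 3 + 6 + 2 = 28

28


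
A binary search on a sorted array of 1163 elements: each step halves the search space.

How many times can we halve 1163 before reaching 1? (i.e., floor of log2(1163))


1163 / 2 = 581
581 / 2 = 290
290 / 2 = 145
145 / 2 = 72
72 / 2 = 36
36 / 2 = 18
18 / 2 = 9
9 / 2 = 4
4 / 2 = 2
2 / 2 = 1
Reached 1 after 10 halvings

10


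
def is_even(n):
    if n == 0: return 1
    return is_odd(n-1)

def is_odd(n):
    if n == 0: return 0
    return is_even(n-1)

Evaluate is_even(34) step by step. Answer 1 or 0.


is_even(34) = is_odd(33)
is_odd(33) = is_even(32)
is_even(32) = is_odd(31)
is_odd(31) = is_even(30)
is_even(30) = is_odd(29)
is_odd(29) = is_even(28)
is_even(28) = is_odd(27)
is_odd(27) = is_even(26)
is_even(26) = is_odd(25)
is_odd(25) = is_even(24)
is_even(24) = is_odd(23)
is_odd(23) = is_even(22)
is_even(22) = is_odd(21)
is_odd(21) = is_even(20)
is_even(20) = is_odd(19)
is_odd(19) = is_even(18)
is_even(18) = is_odd(17)
is_odd(17) = is_even(16)
is_even(16) = is_odd(15)
is_odd(15) = is_even(14)
is_even(14) = is_odd(13)
is_odd(13) = is_even(12)
is_even(12) = is_odd(11)
is_odd(11) = is_even(10)
is_even(10) = is_odd(9)
is_odd(9) = is_even(8)
is_even(8) = is_odd(7)
is_odd(7) = is_even(6)
is_even(6) = is_odd(5)
is_odd(5) = is_even(4)
is_even(4) = is_odd(3)
is_odd(3) = is_even(2)
is_even(2) = is_odd(1)
is_odd(1) = is_even(0)
is_even(0) = 1  (base case)
Result: 1

1


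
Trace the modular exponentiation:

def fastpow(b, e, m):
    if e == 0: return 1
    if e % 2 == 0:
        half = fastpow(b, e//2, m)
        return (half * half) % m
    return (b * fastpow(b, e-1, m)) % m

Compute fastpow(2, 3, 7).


fastpow(2, 3, 7): e is odd, compute fastpow(2, 2, 7)
  fastpow(2, 2, 7): e is even, compute fastpow(2, 1, 7)
    fastpow(2, 1, 7): e is odd, compute fastpow(2, 0, 7)
      fastpow(2, 0, 7) = 1
    (2 * 1) % 7 = 2
  half=2, (2*2) % 7 = 4
(2 * 4) % 7 = 1

1


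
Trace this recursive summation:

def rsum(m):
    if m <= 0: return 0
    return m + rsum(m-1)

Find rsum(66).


rsum(66)
= 66 + 65 + 64 + 63 + 62 + 61 + 60 + 59 + 58 + 57 + 56 + 55 + 54 + 53 + 52 + 51 + 50 + 49 + 48 + 47 + 46 + 45 + 44 + 43 + 42 + 41 + 40 + 39 + 38 + 37 + 36 + 35 + 34 + 33 + 32 + 31 + 30 + 29 + 28 + 27 + 26 + 25 + 24 + 23 + 22 + 21 + 20 + 19 + 18 + 17 + 16 + 15 + 14 + 13 + 12 + 11 + 10 + 9 + 8 + 7 + 6 + 5 + 4 + 3 + 2 + 1 + rsum(0)
= 66 + 65 + 64 + 63 + 62 + 61 + 60 + 59 + 58 + 57 + 56 + 55 + 54 + 53 + 52 + 51 + 50 + 49 + 48 + 47 + 46 + 45 + 44 + 43 + 42 + 41 + 40 + 39 + 38 + 37 + 36 + 35 + 34 + 33 + 32 + 31 + 30 + 29 + 28 + 27 + 26 + 25 + 24 + 23 + 22 + 21 + 20 + 19 + 18 + 17 + 16 + 15 + 14 + 13 + 12 + 11 + 10 + 9 + 8 + 7 + 6 + 5 + 4 + 3 + 2 + 1 + 0
= 2211

2211


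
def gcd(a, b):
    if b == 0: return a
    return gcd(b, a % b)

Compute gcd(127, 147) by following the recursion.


gcd(127, 147) = gcd(147, 127)
gcd(147, 127) = gcd(127, 20)
gcd(127, 20) = gcd(20, 7)
gcd(20, 7) = gcd(7, 6)
gcd(7, 6) = gcd(6, 1)
gcd(6, 1) = gcd(1, 0)
gcd(1, 0) = 1  (base case)

1


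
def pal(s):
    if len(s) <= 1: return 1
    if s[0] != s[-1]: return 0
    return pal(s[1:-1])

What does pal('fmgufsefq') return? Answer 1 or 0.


pal('fmgufsefq'): s[0]='f' != s[-1]='q' -> return 0
Result: 0 (not a palindrome)

0


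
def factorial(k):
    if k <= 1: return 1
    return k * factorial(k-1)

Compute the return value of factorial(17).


factorial(17)
= 17 * factorial(16)
= 17 * 16 * factorial(15)
= 17 * 16 * 15 * factorial(14)
= 17 * 16 * 15 * 14 * factorial(13)
= 17 * 16 * 15 * 14 * 13 * factorial(12)
= 17 * 16 * 15 * 14 * 13 * 12 * factorial(11)
= 17 * 16 * 15 * 14 * 13 * 12 * 11 * factorial(10)
= 17 * 16 * 15 * 14 * 13 * 12 * 11 * 10 * factorial(9)
= 17 * 16 * 15 * 14 * 13 * 12 * 11 * 10 * 9 * factorial(8)
= 17 * 16 * 15 * 14 * 13 * 12 * 11 * 10 * 9 * 8 * factorial(7)
= 17 * 16 * 15 * 14 * 13 * 12 * 11 * 10 * 9 * 8 * 7 * factorial(6)
= 17 * 16 * 15 * 14 * 13 * 12 * 11 * 10 * 9 * 8 * 7 * 6 * factorial(5)
= 17 * 16 * 15 * 14 * 13 * 12 * 11 * 10 * 9 * 8 * 7 * 6 * 5 * factorial(4)
= 17 * 16 * 15 * 14 * 13 * 12 * 11 * 10 * 9 * 8 * 7 * 6 * 5 * 4 * factorial(3)
= 17 * 16 * 15 * 14 * 13 * 12 * 11 * 10 * 9 * 8 * 7 * 6 * 5 * 4 * 3 * factorial(2)
= 17 * 16 * 15 * 14 * 13 * 12 * 11 * 10 * 9 * 8 * 7 * 6 * 5 * 4 * 3 * 2 * factorial(1)
= 17 * 16 * 15 * 14 * 13 * 12 * 11 * 10 * 9 * 8 * 7 * 6 * 5 * 4 * 3 * 2 * 1
= 355687428096000

355687428096000


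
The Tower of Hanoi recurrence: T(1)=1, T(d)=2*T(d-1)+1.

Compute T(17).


T(17) = 2 * T(16) + 1
T(16) = 2 * T(15) + 1
T(15) = 2 * T(14) + 1
T(14) = 2 * T(13) + 1
T(13) = 2 * T(12) + 1
T(12) = 2 * T(11) + 1
T(11) = 2 * T(10) + 1
T(10) = 2 * T(9) + 1
T(9) = 2 * T(8) + 1
T(8) = 2 * T(7) + 1
T(7) = 2 * T(6) + 1
T(6) = 2 * T(5) + 1
T(5) = 2 * T(4) + 1
T(4) = 2 * T(3) + 1
T(3) = 2 * T(2) + 1
T(2) = 2 * T(1) + 1
T(1) = 1  (base case)
T(2) = 2 * 1 + 1 = 3
T(3) = 2 * 3 + 1 = 7
T(4) = 2 * 7 + 1 = 15
T(5) = 2 * 15 + 1 = 31
T(6) = 2 * 31 + 1 = 63
T(7) = 2 * 63 + 1 = 127
T(8) = 2 * 127 + 1 = 255
T(9) = 2 * 255 + 1 = 511
T(10) = 2 * 511 + 1 = 1023
T(11) = 2 * 1023 + 1 = 2047
T(12) = 2 * 2047 + 1 = 4095
T(13) = 2 * 4095 + 1 = 8191
T(14) = 2 * 8191 + 1 = 16383
T(15) = 2 * 16383 + 1 = 32767
T(16) = 2 * 32767 + 1 = 65535
T(17) = 2 * 65535 + 1 = 131071

131071


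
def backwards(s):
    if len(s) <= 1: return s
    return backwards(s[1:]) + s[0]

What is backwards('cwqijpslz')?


backwards('cwqijpslz') = backwards('wqijpslz') + 'c'
backwards('wqijpslz') = backwards('qijpslz') + 'w'
backwards('qijpslz') = backwards('ijpslz') + 'q'
backwards('ijpslz') = backwards('jpslz') + 'i'
backwards('jpslz') = backwards('pslz') + 'j'
backwards('pslz') = backwards('slz') + 'p'
backwards('slz') = backwards('lz') + 's'
backwards('lz') = backwards('z') + 'l'
backwards('z') = 'z'  (base case)
Concatenating: 'z' + 'l' + 's' + 'p' + 'j' + 'i' + 'q' + 'w' + 'c' = 'zlspjiqwc'

zlspjiqwc


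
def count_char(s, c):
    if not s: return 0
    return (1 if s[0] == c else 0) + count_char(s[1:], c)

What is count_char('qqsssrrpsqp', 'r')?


s[0]='q' != 'r' -> 0
s[0]='q' != 'r' -> 0
s[0]='s' != 'r' -> 0
s[0]='s' != 'r' -> 0
s[0]='s' != 'r' -> 0
s[0]='r' == 'r' -> 1
s[0]='r' == 'r' -> 1
s[0]='p' != 'r' -> 0
s[0]='s' != 'r' -> 0
s[0]='q' != 'r' -> 0
s[0]='p' != 'r' -> 0
Sum: 0 + 0 + 0 + 0 + 0 + 1 + 1 + 0 + 0 + 0 + 0 = 2

2


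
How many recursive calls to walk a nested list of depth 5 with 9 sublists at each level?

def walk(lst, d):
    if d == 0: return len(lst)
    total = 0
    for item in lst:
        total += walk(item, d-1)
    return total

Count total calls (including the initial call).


At depth 0 (root): 1 call
At depth 1: each of 1 parents calls walk on 9 children = 9 calls
At depth 2: each of 9 parents calls walk on 9 children = 81 calls
At depth 3: each of 81 parents calls walk on 9 children = 729 calls
At depth 4: each of 729 parents calls walk on 9 children = 6561 calls
At depth 5: each of 6561 parents calls walk on 9 children = 59049 calls
Total: 1 + 9 + 81 + 729 + 6561 + 59049 = 66430

66430


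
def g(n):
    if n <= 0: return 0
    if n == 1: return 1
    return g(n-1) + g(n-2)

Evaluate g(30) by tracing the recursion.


Computing g(30) bottom-up:
g(0) = 0
g(1) = 1
g(2) = g(1) + g(0) = 1 + 0 = 1
g(3) = g(2) + g(1) = 1 + 1 = 2
g(4) = g(3) + g(2) = 2 + 1 = 3
g(5) = g(4) + g(3) = 3 + 2 = 5
g(6) = g(5) + g(4) = 5 + 3 = 8
g(7) = g(6) + g(5) = 8 + 5 = 13
g(8) = g(7) + g(6) = 13 + 8 = 21
g(9) = g(8) + g(7) = 21 + 13 = 34
g(10) = g(9) + g(8) = 34 + 21 = 55
g(11) = g(10) + g(9) = 55 + 34 = 89
g(12) = g(11) + g(10) = 89 + 55 = 144
g(13) = g(12) + g(11) = 144 + 89 = 233
g(14) = g(13) + g(12) = 233 + 144 = 377
g(15) = g(14) + g(13) = 377 + 233 = 610
g(16) = g(15) + g(14) = 610 + 377 = 987
g(17) = g(16) + g(15) = 987 + 610 = 1597
g(18) = g(17) + g(16) = 1597 + 987 = 2584
g(19) = g(18) + g(17) = 2584 + 1597 = 4181
g(20) = g(19) + g(18) = 4181 + 2584 = 6765
g(21) = g(20) + g(19) = 6765 + 4181 = 10946
g(22) = g(21) + g(20) = 10946 + 6765 = 17711
g(23) = g(22) + g(21) = 17711 + 10946 = 28657
g(24) = g(23) + g(22) = 28657 + 17711 = 46368
g(25) = g(24) + g(23) = 46368 + 28657 = 75025
g(26) = g(25) + g(24) = 75025 + 46368 = 121393
g(27) = g(26) + g(25) = 121393 + 75025 = 196418
g(28) = g(27) + g(26) = 196418 + 121393 = 317811
g(29) = g(28) + g(27) = 317811 + 196418 = 514229
g(30) = g(29) + g(28) = 514229 + 317811 = 832040

832040


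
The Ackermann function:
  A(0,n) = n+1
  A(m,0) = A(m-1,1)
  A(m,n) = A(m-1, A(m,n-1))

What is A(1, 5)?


A(1, 5) = A(0, A(1, 4))
  A(1, 4) = A(0, A(1, 3))
    A(1, 3) = A(0, A(1, 2))
      A(1, 2) = A(0, A(1, 1))
        A(1, 1) = A(0, A(1, 0))
          A(1, 0) = A(0, 1)
          A(0, 1) = 2
          = A(0, 2)
          A(0, 2) = 3
        = A(0, 3)
        A(0, 3) = 4
      = A(0, 4)
      A(0, 4) = 5
    = A(0, 5)
    A(0, 5) = 6
  = A(0, 6)
  A(0, 6) = 7
Result: A(1, 5) = 7

7


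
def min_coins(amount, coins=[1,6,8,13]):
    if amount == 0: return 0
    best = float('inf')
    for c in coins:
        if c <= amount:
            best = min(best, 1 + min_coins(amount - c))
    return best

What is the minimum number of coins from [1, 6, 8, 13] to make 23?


Building up with DP:
min_coins(0) = 0
min_coins(1) = min(1+min_coins(0)=1+0=1) = 1
min_coins(2) = min(1+min_coins(1)=1+1=2) = 2
min_coins(3) = min(1+min_coins(2)=1+2=3) = 3
min_coins(4) = min(1+min_coins(3)=1+3=4) = 4
min_coins(5) = min(1+min_coins(4)=1+4=5) = 5
min_coins(6) = min(1+min_coins(5)=1+5=6, 1+min_coins(0)=1+0=1) = 1
min_coins(7) = min(1+min_coins(6)=1+1=2, 1+min_coins(1)=1+1=2) = 2
min_coins(8) = min(1+min_coins(7)=1+2=3, 1+min_coins(2)=1+2=3, 1+min_coins(0)=1+0=1) = 1
min_coins(9) = min(1+min_coins(8)=1+1=2, 1+min_coins(3)=1+3=4, 1+min_coins(1)=1+1=2) = 2
min_coins(10) = min(1+min_coins(9)=1+2=3, 1+min_coins(4)=1+4=5, 1+min_coins(2)=1+2=3) = 3
min_coins(11) = min(1+min_coins(10)=1+3=4, 1+min_coins(5)=1+5=6, 1+min_coins(3)=1+3=4) = 4
min_coins(12) = min(1+min_coins(11)=1+4=5, 1+min_coins(6)=1+1=2, 1+min_coins(4)=1+4=5) = 2
min_coins(13) = min(1+min_coins(12)=1+2=3, 1+min_coins(7)=1+2=3, 1+min_coins(5)=1+5=6, 1+min_coins(0)=1+0=1) = 1
min_coins(14) = min(1+min_coins(13)=1+1=2, 1+min_coins(8)=1+1=2, 1+min_coins(6)=1+1=2, 1+min_coins(1)=1+1=2) = 2
min_coins(15) = min(1+min_coins(14)=1+2=3, 1+min_coins(9)=1+2=3, 1+min_coins(7)=1+2=3, 1+min_coins(2)=1+2=3) = 3
min_coins(16) = min(1+min_coins(15)=1+3=4, 1+min_coins(10)=1+3=4, 1+min_coins(8)=1+1=2, 1+min_coins(3)=1+3=4) = 2
min_coins(17) = min(1+min_coins(16)=1+2=3, 1+min_coins(11)=1+4=5, 1+min_coins(9)=1+2=3, 1+min_coins(4)=1+4=5) = 3
min_coins(18) = min(1+min_coins(17)=1+3=4, 1+min_coins(12)=1+2=3, 1+min_coins(10)=1+3=4, 1+min_coins(5)=1+5=6) = 3
min_coins(19) = min(1+min_coins(18)=1+3=4, 1+min_coins(13)=1+1=2, 1+min_coins(11)=1+4=5, 1+min_coins(6)=1+1=2) = 2
min_coins(20) = min(1+min_coins(19)=1+2=3, 1+min_coins(14)=1+2=3, 1+min_coins(12)=1+2=3, 1+min_coins(7)=1+2=3) = 3
min_coins(21) = min(1+min_coins(20)=1+3=4, 1+min_coins(15)=1+3=4, 1+min_coins(13)=1+1=2, 1+min_coins(8)=1+1=2) = 2
min_coins(22) = min(1+min_coins(21)=1+2=3, 1+min_coins(16)=1+2=3, 1+min_coins(14)=1+2=3, 1+min_coins(9)=1+2=3) = 3
min_coins(23) = min(1+min_coins(22)=1+3=4, 1+min_coins(17)=1+3=4, 1+min_coins(15)=1+3=4, 1+min_coins(10)=1+3=4) = 4

4


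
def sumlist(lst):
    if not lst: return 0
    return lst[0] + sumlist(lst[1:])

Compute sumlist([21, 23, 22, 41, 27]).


sumlist([21, 23, 22, 41, 27]) = 21 + sumlist([23, 22, 41, 27])
sumlist([23, 22, 41, 27]) = 23 + sumlist([22, 41, 27])
sumlist([22, 41, 27]) = 22 + sumlist([41, 27])
sumlist([41, 27]) = 41 + sumlist([27])
sumlist([27]) = 27 + sumlist([])
sumlist([]) = 0  (base case)
Total: 21 + 23 + 22 + 41 + 27 + 0 = 134

134


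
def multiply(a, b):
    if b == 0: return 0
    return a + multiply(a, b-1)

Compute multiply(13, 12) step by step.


multiply(13, 12) = 13 + multiply(13, 11)
multiply(13, 11) = 13 + multiply(13, 10)
multiply(13, 10) = 13 + multiply(13, 9)
multiply(13, 9) = 13 + multiply(13, 8)
multiply(13, 8) = 13 + multiply(13, 7)
multiply(13, 7) = 13 + multiply(13, 6)
multiply(13, 6) = 13 + multiply(13, 5)
multiply(13, 5) = 13 + multiply(13, 4)
multiply(13, 4) = 13 + multiply(13, 3)
multiply(13, 3) = 13 + multiply(13, 2)
multiply(13, 2) = 13 + multiply(13, 1)
multiply(13, 1) = 13 + multiply(13, 0)
multiply(13, 0) = 0  (base case)
Total: 13 + 13 + 13 + 13 + 13 + 13 + 13 + 13 + 13 + 13 + 13 + 13 + 0 = 156

156


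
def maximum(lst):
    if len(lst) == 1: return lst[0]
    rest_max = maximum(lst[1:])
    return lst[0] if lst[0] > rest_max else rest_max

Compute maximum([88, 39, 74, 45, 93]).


maximum([88, 39, 74, 45, 93]): compare 88 with maximum([39, 74, 45, 93])
maximum([39, 74, 45, 93]): compare 39 with maximum([74, 45, 93])
maximum([74, 45, 93]): compare 74 with maximum([45, 93])
maximum([45, 93]): compare 45 with maximum([93])
maximum([93]) = 93  (base case)
Compare 45 with 93 -> 93
Compare 74 with 93 -> 93
Compare 39 with 93 -> 93
Compare 88 with 93 -> 93

93


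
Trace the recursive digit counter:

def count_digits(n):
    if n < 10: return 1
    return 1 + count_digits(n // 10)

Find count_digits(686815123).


count_digits(686815123) = 1 + count_digits(68681512)
count_digits(68681512) = 1 + count_digits(6868151)
count_digits(6868151) = 1 + count_digits(686815)
count_digits(686815) = 1 + count_digits(68681)
count_digits(68681) = 1 + count_digits(6868)
count_digits(6868) = 1 + count_digits(686)
count_digits(686) = 1 + count_digits(68)
count_digits(68) = 1 + count_digits(6)
count_digits(6) = 1  (base case: 6 < 10)
Unwinding: 1 + 1 + 1 + 1 + 1 + 1 + 1 + 1 + 1 = 9

9


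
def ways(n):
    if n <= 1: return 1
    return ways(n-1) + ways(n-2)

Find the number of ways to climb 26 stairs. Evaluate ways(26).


Building up from base cases:
ways(0) = 1
ways(1) = 1
ways(2) = ways(1) + ways(0) = 1 + 1 = 2
ways(3) = ways(2) + ways(1) = 2 + 1 = 3
ways(4) = ways(3) + ways(2) = 3 + 2 = 5
ways(5) = ways(4) + ways(3) = 5 + 3 = 8
ways(6) = ways(5) + ways(4) = 8 + 5 = 13
ways(7) = ways(6) + ways(5) = 13 + 8 = 21
ways(8) = ways(7) + ways(6) = 21 + 13 = 34
ways(9) = ways(8) + ways(7) = 34 + 21 = 55
ways(10) = ways(9) + ways(8) = 55 + 34 = 89
ways(11) = ways(10) + ways(9) = 89 + 55 = 144
ways(12) = ways(11) + ways(10) = 144 + 89 = 233
ways(13) = ways(12) + ways(11) = 233 + 144 = 377
ways(14) = ways(13) + ways(12) = 377 + 233 = 610
ways(15) = ways(14) + ways(13) = 610 + 377 = 987
ways(16) = ways(15) + ways(14) = 987 + 610 = 1597
ways(17) = ways(16) + ways(15) = 1597 + 987 = 2584
ways(18) = ways(17) + ways(16) = 2584 + 1597 = 4181
ways(19) = ways(18) + ways(17) = 4181 + 2584 = 6765
ways(20) = ways(19) + ways(18) = 6765 + 4181 = 10946
ways(21) = ways(20) + ways(19) = 10946 + 6765 = 17711
ways(22) = ways(21) + ways(20) = 17711 + 10946 = 28657
ways(23) = ways(22) + ways(21) = 28657 + 17711 = 46368
ways(24) = ways(23) + ways(22) = 46368 + 28657 = 75025
ways(25) = ways(24) + ways(23) = 75025 + 46368 = 121393
ways(26) = ways(25) + ways(24) = 121393 + 75025 = 196418

196418


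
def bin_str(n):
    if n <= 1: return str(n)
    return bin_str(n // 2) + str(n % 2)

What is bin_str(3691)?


bin_str(3691) = bin_str(1845) + '1'
bin_str(1845) = bin_str(922) + '1'
bin_str(922) = bin_str(461) + '0'
bin_str(461) = bin_str(230) + '1'
bin_str(230) = bin_str(115) + '0'
bin_str(115) = bin_str(57) + '1'
bin_str(57) = bin_str(28) + '1'
bin_str(28) = bin_str(14) + '0'
bin_str(14) = bin_str(7) + '0'
bin_str(7) = bin_str(3) + '1'
bin_str(3) = bin_str(1) + '1'
bin_str(1) = '1'  (base case)
Concatenating: '1' + '1' + '1' + '0' + '0' + '1' + '1' + '0' + '1' + '0' + '1' + '1' = '111001101011'

111001101011


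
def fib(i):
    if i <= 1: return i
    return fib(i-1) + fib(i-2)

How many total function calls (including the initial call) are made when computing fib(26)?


Let C(n) = total calls for fib(n)
C(0) = 1, C(1) = 1
C(2) = 1 + C(1) + C(0) = 1 + 1 + 1 = 3
C(3) = 1 + C(2) + C(1) = 1 + 3 + 1 = 5
C(4) = 1 + C(3) + C(2) = 1 + 5 + 3 = 9
C(5) = 1 + C(4) + C(3) = 1 + 9 + 5 = 15
C(6) = 1 + C(5) + C(4) = 1 + 15 + 9 = 25
C(7) = 1 + C(6) + C(5) = 1 + 25 + 15 = 41
C(8) = 1 + C(7) + C(6) = 1 + 41 + 25 = 67
C(9) = 1 + C(8) + C(7) = 1 + 67 + 41 = 109
C(10) = 1 + C(9) + C(8) = 1 + 109 + 67 = 177
C(11) = 1 + C(10) + C(9) = 1 + 177 + 109 = 287
C(12) = 1 + C(11) + C(10) = 1 + 287 + 177 = 465
C(13) = 1 + C(12) + C(11) = 1 + 465 + 287 = 753
C(14) = 1 + C(13) + C(12) = 1 + 753 + 465 = 1219
C(15) = 1 + C(14) + C(13) = 1 + 1219 + 753 = 1973
C(16) = 1 + C(15) + C(14) = 1 + 1973 + 1219 = 3193
C(17) = 1 + C(16) + C(15) = 1 + 3193 + 1973 = 5167
C(18) = 1 + C(17) + C(16) = 1 + 5167 + 3193 = 8361
C(19) = 1 + C(18) + C(17) = 1 + 8361 + 5167 = 13529
C(20) = 1 + C(19) + C(18) = 1 + 13529 + 8361 = 21891
C(21) = 1 + C(20) + C(19) = 1 + 21891 + 13529 = 35421
C(22) = 1 + C(21) + C(20) = 1 + 35421 + 21891 = 57313
C(23) = 1 + C(22) + C(21) = 1 + 57313 + 35421 = 92735
C(24) = 1 + C(23) + C(22) = 1 + 92735 + 57313 = 150049
C(25) = 1 + C(24) + C(23) = 1 + 150049 + 92735 = 242785
C(26) = 1 + C(25) + C(24) = 1 + 242785 + 150049 = 392835

392835


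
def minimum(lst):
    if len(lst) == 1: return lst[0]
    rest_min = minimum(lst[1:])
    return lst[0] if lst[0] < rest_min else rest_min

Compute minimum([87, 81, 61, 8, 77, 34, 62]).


minimum([87, 81, 61, 8, 77, 34, 62]): compare 87 with minimum([81, 61, 8, 77, 34, 62])
minimum([81, 61, 8, 77, 34, 62]): compare 81 with minimum([61, 8, 77, 34, 62])
minimum([61, 8, 77, 34, 62]): compare 61 with minimum([8, 77, 34, 62])
minimum([8, 77, 34, 62]): compare 8 with minimum([77, 34, 62])
minimum([77, 34, 62]): compare 77 with minimum([34, 62])
minimum([34, 62]): compare 34 with minimum([62])
minimum([62]) = 62  (base case)
Compare 34 with 62 -> 34
Compare 77 with 34 -> 34
Compare 8 with 34 -> 8
Compare 61 with 8 -> 8
Compare 81 with 8 -> 8
Compare 87 with 8 -> 8

8


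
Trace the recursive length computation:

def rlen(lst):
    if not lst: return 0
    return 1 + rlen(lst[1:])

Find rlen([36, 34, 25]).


rlen([36, 34, 25]) = 1 + rlen([34, 25])
rlen([34, 25]) = 1 + rlen([25])
rlen([25]) = 1 + rlen([])
rlen([]) = 0  (base case)
Unwinding: 1 + 1 + 1 + 0 = 3

3
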